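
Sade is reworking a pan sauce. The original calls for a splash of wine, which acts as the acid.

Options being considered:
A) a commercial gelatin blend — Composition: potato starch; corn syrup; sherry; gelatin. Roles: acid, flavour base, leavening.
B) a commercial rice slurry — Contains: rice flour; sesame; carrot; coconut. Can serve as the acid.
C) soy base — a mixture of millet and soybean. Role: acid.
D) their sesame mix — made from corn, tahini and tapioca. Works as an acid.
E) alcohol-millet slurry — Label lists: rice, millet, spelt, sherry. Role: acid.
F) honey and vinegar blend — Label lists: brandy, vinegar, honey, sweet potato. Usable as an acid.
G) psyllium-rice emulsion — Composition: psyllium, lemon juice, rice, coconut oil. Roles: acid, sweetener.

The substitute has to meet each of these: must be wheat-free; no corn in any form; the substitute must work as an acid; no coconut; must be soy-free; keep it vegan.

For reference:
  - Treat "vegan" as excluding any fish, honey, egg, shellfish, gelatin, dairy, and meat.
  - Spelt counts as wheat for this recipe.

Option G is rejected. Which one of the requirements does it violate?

usable as an acid: satisfied
vegan: satisfied
coconut-free: has coconut oil — fails
soy-free: satisfied
corn-free: satisfied
wheat-free: satisfied

coconut-free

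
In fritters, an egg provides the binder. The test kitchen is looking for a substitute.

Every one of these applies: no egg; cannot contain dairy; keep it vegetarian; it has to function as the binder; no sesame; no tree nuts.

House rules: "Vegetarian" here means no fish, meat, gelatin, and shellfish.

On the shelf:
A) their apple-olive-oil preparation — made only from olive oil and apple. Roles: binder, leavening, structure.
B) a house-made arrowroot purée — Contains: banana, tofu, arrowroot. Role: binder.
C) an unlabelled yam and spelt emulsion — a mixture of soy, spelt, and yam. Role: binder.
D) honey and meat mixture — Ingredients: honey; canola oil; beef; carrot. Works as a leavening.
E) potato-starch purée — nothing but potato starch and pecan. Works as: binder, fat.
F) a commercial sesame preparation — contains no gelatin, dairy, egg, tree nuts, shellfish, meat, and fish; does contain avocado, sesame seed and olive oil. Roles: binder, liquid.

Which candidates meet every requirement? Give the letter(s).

A: only apple and olive oil; none excluded — OK
B: nothing on the exclusion list — OK
C: nothing on the exclusion list — valid
D: not usable as a binder; has beef, so not vegetarian — reject
E: has pecan, so not tree-nut-free — no
F: has sesame seed, so not sesame-free — reject

A, B, C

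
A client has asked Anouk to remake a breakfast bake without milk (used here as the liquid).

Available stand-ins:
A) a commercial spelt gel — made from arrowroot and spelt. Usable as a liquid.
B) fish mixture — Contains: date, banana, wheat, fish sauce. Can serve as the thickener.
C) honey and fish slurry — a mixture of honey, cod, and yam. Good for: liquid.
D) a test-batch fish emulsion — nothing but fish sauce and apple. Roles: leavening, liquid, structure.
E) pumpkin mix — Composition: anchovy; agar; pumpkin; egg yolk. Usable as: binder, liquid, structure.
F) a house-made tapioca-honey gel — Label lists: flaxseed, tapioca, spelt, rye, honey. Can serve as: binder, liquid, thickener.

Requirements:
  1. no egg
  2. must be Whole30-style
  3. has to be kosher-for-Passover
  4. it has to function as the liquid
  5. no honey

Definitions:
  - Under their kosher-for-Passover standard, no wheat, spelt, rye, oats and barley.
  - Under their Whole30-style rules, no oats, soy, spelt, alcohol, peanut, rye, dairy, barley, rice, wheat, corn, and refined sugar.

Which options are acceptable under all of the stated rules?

A: has spelt, so not kosher-for-Passover; has spelt, so not Whole30-style — no
B: not usable as a liquid; has wheat, so not kosher-for-Passover (and 1 more) — reject
C: has honey, so not honey-free — reject
D: works as a liquid, no honey, Whole30-style — OK
E: has egg yolk, so not egg-free — out
F: has rye, so not kosher-for-Passover; has rye, so not Whole30-style (and 1 more) — reject

D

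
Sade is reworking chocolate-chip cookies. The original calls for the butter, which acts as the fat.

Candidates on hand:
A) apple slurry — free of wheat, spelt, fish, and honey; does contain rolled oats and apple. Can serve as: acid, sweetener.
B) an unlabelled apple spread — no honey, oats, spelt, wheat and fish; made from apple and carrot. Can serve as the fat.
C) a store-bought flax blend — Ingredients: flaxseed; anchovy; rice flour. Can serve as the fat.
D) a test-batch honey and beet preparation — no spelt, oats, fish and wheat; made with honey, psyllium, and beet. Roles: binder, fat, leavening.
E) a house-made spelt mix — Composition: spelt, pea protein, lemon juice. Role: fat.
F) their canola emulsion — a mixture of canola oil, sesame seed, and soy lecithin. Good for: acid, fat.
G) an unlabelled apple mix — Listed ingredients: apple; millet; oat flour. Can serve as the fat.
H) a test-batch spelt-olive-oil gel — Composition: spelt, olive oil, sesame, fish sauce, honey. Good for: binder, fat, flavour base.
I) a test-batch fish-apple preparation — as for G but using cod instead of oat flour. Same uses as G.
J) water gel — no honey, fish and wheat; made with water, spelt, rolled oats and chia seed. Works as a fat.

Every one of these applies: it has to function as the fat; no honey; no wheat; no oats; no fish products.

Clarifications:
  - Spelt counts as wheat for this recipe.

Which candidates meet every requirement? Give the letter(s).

A: not usable as a fat; has rolled oats, so not oat-free — reject
B: works as a fat, no honey, no oats — valid
C: has anchovy, so not fish-free — no
D: has honey, so not honey-free — reject
E: has spelt, so not wheat-free — out
F: nothing on the exclusion list — keep
G: has oat flour, so not oat-free — out
H: has fish sauce, so not fish-free; has honey, so not honey-free (and 1 more) — no
I: has cod, so not fish-free — reject
J: has rolled oats, so not oat-free; has spelt, so not wheat-free — out

B, F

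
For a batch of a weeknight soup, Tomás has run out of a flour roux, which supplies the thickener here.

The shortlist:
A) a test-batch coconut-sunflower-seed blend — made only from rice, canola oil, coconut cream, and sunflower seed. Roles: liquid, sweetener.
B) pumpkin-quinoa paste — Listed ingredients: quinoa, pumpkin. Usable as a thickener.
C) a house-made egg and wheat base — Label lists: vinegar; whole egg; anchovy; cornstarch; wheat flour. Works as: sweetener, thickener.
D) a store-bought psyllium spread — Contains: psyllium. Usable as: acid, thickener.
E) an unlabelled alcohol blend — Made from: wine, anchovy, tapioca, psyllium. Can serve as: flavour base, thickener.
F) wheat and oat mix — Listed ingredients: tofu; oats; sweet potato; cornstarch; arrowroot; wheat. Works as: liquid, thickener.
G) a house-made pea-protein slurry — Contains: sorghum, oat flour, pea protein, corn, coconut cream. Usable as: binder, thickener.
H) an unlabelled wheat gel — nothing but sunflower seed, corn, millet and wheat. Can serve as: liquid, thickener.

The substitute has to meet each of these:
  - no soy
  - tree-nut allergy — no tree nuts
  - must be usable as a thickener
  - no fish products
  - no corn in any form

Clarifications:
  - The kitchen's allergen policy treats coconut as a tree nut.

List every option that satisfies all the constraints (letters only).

B, D

A: not usable as a thickener; has coconut cream, so not tree-nut-free — reject
B: only quinoa and pumpkin; none excluded — OK
C: has cornstarch, so not corn-free; has anchovy, so not fish-free — out
D: only psyllium; none excluded — OK
E: has anchovy, so not fish-free — out
F: has cornstarch, so not corn-free; has tofu, so not soy-free — reject
G: has coconut cream, so not tree-nut-free; has corn, so not corn-free — no
H: has corn, so not corn-free — out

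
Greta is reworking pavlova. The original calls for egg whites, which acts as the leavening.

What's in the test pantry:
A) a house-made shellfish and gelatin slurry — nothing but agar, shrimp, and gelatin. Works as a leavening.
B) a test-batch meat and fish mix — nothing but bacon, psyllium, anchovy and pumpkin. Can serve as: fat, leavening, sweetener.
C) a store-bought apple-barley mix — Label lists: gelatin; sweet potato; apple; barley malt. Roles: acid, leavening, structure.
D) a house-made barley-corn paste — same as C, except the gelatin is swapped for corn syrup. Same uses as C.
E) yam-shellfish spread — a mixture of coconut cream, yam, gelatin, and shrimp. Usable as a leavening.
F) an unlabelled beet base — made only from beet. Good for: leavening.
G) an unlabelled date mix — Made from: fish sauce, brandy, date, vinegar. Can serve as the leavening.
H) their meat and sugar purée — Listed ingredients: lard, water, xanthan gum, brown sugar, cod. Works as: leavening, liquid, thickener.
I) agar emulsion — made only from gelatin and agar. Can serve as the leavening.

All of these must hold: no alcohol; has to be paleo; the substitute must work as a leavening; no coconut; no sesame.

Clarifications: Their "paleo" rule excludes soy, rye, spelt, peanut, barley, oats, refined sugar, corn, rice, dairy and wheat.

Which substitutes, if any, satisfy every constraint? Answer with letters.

A, B, F, I

A: every rule checks out — valid
B: every rule checks out — valid
C: has barley malt, so not paleo — out
D: has barley malt, so not paleo — reject
E: has coconut cream, so not coconut-free — out
F: works as a leavening, no sesame, no alcohol — keep
G: has brandy, so not alcohol-free — no
H: has brown sugar, so not paleo — no
I: no alcohol, paleo — valid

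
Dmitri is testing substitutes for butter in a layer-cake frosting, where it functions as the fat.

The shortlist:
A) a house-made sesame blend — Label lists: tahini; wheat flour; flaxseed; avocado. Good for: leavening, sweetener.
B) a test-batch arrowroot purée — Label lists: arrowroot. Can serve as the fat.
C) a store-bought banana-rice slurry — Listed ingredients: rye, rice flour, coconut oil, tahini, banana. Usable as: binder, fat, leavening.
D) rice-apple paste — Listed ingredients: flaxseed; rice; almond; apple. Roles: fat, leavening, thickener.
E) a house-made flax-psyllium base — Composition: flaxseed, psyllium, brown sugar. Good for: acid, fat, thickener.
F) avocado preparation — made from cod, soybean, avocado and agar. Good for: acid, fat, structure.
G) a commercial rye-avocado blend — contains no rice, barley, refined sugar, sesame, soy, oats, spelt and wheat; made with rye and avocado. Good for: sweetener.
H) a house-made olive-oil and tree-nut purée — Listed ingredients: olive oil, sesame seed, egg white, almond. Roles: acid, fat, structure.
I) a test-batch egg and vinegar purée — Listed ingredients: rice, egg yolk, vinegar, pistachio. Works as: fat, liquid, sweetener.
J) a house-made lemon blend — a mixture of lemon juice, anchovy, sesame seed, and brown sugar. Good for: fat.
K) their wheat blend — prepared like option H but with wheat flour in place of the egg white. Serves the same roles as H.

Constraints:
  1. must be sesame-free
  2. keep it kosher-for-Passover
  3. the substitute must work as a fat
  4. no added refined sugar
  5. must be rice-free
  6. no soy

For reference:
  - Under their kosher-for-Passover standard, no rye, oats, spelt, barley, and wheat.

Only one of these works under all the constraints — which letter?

A: not usable as a fat; has wheat flour, so not kosher-for-Passover (and 1 more) — reject
B: works as a fat, no sesame, no refined sugar — OK
C: has rye, so not kosher-for-Passover; has tahini, so not sesame-free (and 1 more) — reject
D: has rice, so not rice-free — reject
E: has brown sugar, so not no-added-sugar — reject
F: has soybean, so not soy-free — no
G: not usable as a fat; has rye, so not kosher-for-Passover — no
H: has sesame seed, so not sesame-free — reject
I: has rice, so not rice-free — reject
J: has sesame seed, so not sesame-free; has brown sugar, so not no-added-sugar — reject
K: has wheat flour, so not kosher-for-Passover; has sesame seed, so not sesame-free — reject

B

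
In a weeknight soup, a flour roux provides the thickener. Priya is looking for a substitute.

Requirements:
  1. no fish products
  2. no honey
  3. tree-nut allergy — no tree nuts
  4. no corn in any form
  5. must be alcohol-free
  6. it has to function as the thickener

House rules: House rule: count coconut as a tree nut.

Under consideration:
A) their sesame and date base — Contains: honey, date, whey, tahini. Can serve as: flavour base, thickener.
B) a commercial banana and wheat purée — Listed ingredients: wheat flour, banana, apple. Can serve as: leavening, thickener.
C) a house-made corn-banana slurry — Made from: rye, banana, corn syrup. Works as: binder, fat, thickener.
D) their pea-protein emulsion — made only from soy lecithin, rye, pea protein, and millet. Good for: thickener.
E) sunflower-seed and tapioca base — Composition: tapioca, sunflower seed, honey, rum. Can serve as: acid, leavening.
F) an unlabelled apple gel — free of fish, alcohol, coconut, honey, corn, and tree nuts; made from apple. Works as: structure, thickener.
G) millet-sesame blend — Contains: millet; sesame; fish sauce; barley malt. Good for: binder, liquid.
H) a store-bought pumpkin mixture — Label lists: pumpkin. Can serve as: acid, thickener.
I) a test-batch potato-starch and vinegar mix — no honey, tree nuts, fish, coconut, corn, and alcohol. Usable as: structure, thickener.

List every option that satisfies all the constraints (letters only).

A: has honey, so not honey-free — reject
B: every rule checks out — valid
C: has corn syrup, so not corn-free — out
D: rye and soy lecithin etc. — none of it excluded — valid
E: not usable as a thickener; has honey, so not honey-free (and 1 more) — no
F: no alcohol, no corn — OK
G: not usable as a thickener; has fish sauce, so not fish-free — no
H: only pumpkin; none excluded — OK
I: every rule checks out — keep

B, D, F, H, I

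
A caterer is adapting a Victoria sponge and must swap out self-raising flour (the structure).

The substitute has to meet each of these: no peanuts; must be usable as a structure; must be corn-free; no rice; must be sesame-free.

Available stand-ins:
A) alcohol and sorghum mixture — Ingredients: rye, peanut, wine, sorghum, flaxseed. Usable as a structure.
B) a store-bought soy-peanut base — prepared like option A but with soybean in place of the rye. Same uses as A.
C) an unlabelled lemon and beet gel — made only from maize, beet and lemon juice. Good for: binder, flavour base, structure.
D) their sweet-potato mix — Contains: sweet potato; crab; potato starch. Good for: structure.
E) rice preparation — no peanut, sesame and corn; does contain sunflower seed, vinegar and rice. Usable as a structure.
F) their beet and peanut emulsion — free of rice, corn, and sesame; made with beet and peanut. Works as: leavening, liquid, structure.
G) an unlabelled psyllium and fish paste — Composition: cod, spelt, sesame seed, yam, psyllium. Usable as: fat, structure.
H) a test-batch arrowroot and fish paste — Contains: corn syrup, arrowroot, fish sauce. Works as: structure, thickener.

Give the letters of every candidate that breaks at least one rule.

A, B, C, E, F, G, H

A: has peanut, so not peanut-free — no
B: has peanut, so not peanut-free — reject
C: has maize, so not corn-free — reject
D: only crab, sweet potato and potato starch; none excluded — OK
E: has rice, so not rice-free — out
F: has peanut, so not peanut-free — reject
G: has sesame seed, so not sesame-free — reject
H: has corn syrup, so not corn-free — out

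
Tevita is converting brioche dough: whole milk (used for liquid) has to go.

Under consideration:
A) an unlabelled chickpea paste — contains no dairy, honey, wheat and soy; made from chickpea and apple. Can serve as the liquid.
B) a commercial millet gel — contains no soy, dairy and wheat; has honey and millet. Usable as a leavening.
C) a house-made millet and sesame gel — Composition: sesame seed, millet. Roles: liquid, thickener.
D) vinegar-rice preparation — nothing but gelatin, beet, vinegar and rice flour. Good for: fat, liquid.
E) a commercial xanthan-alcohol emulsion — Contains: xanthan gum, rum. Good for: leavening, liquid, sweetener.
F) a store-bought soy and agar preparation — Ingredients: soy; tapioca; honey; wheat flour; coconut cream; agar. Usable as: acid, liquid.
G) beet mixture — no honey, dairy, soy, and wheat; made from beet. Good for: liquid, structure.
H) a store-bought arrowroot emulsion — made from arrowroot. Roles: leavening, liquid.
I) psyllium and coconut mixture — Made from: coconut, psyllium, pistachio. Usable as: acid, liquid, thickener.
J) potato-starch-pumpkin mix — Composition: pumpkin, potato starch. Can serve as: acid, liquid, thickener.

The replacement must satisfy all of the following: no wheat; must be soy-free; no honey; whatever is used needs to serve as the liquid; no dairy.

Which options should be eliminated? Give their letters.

B, F

A: no wheat, no honey — keep
B: not usable as a liquid; has honey, so not honey-free — out
C: every rule checks out — keep
D: gelatin and rice flour etc. — none of it excluded — OK
E: every rule checks out — valid
F: has honey, so not honey-free; has wheat flour, so not wheat-free (and 1 more) — reject
G: works as a liquid, no wheat, no honey — OK
H: nothing on the exclusion list — keep
I: only coconut, pistachio and psyllium; none excluded — OK
J: only pumpkin and potato starch; none excluded — OK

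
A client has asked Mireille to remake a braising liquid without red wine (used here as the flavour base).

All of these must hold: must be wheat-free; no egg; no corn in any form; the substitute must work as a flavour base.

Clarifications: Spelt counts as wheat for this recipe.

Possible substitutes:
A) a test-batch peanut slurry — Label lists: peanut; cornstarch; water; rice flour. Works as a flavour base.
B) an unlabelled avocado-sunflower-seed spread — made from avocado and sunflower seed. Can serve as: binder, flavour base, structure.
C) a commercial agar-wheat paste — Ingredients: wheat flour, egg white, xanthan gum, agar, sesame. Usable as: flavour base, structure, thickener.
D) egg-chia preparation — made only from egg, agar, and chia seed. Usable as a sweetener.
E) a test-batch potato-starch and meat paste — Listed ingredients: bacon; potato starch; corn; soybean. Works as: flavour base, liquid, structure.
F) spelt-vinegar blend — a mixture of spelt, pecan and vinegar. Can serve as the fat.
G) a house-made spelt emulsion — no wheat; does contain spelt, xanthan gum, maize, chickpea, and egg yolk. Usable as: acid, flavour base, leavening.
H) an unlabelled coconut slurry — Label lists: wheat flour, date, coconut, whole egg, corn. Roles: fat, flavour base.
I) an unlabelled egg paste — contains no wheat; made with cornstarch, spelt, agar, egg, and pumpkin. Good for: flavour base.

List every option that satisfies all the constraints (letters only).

A: has cornstarch, so not corn-free — reject
B: works as a flavour base, no corn, no egg — keep
C: has wheat flour, so not wheat-free; has egg white, so not egg-free — out
D: not usable as a flavour base; has egg, so not egg-free — reject
E: has corn, so not corn-free — no
F: not usable as a flavour base; has spelt, so not wheat-free — out
G: has maize, so not corn-free; has spelt, so not wheat-free (and 1 more) — out
H: has corn, so not corn-free; has wheat flour, so not wheat-free (and 1 more) — out
I: has cornstarch, so not corn-free; has spelt, so not wheat-free (and 1 more) — no

B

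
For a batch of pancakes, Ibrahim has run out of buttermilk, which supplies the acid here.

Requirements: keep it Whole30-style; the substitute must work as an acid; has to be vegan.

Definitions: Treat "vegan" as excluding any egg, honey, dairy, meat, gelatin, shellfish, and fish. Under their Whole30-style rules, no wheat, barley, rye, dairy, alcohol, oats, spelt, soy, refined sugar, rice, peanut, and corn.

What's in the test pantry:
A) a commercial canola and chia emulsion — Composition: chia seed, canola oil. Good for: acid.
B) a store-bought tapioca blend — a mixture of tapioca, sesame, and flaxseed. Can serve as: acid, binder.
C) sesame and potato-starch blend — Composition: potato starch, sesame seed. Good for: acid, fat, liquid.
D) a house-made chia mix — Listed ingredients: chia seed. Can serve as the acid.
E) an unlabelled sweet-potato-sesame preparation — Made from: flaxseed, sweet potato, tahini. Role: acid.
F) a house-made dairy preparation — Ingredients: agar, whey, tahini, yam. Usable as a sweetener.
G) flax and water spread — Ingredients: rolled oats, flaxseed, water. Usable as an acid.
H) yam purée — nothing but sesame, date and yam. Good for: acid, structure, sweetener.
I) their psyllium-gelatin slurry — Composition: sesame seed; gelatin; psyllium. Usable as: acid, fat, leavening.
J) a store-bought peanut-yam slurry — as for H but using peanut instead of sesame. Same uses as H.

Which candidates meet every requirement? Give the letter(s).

A: only canola oil and chia seed; none excluded — valid
B: every rule checks out — valid
C: works as an acid, Whole30-style, vegan — valid
D: all constraints satisfied — keep
E: vegan, Whole30-style — OK
F: not usable as an acid; has whey, so not vegan (and 1 more) — reject
G: has rolled oats, so not Whole30-style — out
H: nothing on the exclusion list — OK
I: has gelatin, so not vegan — reject
J: has peanut, so not Whole30-style — reject

A, B, C, D, E, H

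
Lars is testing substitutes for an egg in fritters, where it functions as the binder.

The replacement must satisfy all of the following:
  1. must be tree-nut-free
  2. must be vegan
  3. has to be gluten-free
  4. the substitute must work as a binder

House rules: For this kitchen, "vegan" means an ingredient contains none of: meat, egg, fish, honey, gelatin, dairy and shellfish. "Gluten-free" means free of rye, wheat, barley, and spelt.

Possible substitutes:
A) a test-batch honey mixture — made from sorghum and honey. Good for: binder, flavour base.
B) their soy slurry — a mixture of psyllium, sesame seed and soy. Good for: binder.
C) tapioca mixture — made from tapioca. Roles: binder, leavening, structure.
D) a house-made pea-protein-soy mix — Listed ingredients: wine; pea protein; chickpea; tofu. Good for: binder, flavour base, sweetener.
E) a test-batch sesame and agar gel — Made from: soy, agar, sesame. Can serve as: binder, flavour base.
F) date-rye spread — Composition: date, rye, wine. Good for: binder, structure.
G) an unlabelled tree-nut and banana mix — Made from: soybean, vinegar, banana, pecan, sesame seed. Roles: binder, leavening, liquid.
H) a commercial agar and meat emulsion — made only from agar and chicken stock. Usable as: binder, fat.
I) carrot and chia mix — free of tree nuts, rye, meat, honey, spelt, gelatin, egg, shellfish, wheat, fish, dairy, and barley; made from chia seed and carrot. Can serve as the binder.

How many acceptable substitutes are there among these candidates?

A: has honey, so not vegan — no
B: only sesame seed, soy and psyllium; none excluded — keep
C: works as a binder, no tree nuts, gluten-free — keep
D: all constraints satisfied — OK
E: works as a binder, no tree nuts, gluten-free — OK
F: has rye, so not gluten-free — no
G: has pecan, so not tree-nut-free — no
H: has chicken stock, so not vegan — no
I: nothing on the exclusion list — keep

5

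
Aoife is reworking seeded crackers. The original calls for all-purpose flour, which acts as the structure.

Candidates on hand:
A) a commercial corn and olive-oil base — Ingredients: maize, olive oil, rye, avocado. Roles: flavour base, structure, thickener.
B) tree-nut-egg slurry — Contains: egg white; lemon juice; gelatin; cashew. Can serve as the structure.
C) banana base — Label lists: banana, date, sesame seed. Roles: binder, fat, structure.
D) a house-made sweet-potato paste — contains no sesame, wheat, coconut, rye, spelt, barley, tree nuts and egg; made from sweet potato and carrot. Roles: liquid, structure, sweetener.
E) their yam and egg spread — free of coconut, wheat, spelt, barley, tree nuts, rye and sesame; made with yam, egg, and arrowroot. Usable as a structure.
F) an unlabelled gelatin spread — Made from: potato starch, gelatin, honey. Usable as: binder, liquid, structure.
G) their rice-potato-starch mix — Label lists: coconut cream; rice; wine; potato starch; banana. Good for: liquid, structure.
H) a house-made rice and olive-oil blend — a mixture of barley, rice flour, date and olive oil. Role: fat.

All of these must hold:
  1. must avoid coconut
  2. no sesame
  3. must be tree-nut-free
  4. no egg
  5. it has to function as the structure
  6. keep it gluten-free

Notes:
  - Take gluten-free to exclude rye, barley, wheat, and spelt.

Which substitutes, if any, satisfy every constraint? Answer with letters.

D, F

A: has rye, so not gluten-free — reject
B: has cashew, so not tree-nut-free; has egg white, so not egg-free — out
C: has sesame seed, so not sesame-free — out
D: gluten-free, no tree nuts — valid
E: has egg, so not egg-free — out
F: all constraints satisfied — valid
G: has coconut cream, so not coconut-free — no
H: not usable as a structure; has barley, so not gluten-free — no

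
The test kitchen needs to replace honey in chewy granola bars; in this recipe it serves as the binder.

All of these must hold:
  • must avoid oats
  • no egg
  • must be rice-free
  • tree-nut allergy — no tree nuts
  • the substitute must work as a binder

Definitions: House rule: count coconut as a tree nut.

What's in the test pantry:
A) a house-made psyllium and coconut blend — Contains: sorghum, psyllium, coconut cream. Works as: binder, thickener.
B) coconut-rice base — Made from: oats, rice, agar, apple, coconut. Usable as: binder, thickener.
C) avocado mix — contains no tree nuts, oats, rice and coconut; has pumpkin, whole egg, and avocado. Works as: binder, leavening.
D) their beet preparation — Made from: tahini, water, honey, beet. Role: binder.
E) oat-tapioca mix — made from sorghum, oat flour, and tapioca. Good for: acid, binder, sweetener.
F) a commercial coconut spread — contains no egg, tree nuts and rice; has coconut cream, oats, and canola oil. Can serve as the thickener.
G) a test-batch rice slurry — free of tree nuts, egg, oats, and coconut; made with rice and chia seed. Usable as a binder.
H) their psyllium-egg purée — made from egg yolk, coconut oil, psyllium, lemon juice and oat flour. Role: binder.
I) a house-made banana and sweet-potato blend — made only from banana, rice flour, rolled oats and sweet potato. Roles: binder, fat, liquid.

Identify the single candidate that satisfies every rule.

D

A: has coconut cream, so not tree-nut-free — no
B: has coconut, so not tree-nut-free; has rice, so not rice-free (and 1 more) — out
C: has whole egg, so not egg-free — out
D: nothing on the exclusion list — OK
E: has oat flour, so not oat-free — out
F: not usable as a binder; has coconut cream, so not tree-nut-free (and 1 more) — reject
G: has rice, so not rice-free — no
H: has coconut oil, so not tree-nut-free; has egg yolk, so not egg-free (and 1 more) — no
I: has rice flour, so not rice-free; has rolled oats, so not oat-free — no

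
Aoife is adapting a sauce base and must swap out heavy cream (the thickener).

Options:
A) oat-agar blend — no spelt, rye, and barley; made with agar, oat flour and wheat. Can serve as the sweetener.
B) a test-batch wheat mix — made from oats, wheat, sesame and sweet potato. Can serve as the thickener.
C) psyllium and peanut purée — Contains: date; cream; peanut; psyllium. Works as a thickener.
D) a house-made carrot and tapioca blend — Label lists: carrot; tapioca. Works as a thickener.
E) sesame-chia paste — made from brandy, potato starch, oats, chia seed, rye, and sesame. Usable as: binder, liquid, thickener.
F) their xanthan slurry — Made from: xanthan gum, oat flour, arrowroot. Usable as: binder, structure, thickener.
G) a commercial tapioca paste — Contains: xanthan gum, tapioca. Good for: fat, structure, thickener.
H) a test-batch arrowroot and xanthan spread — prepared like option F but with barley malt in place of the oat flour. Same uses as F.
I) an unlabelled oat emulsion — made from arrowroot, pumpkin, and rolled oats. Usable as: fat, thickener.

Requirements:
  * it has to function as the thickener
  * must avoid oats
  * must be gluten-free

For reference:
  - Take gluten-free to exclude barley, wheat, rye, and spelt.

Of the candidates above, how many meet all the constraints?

3

A: not usable as a thickener; has wheat, so not gluten-free (and 1 more) — out
B: has wheat, so not gluten-free; has oats, so not oat-free — out
C: nothing on the exclusion list — keep
D: every rule checks out — keep
E: has rye, so not gluten-free; has oats, so not oat-free — no
F: has oat flour, so not oat-free — no
G: works as a thickener, no oats, gluten-free — OK
H: has barley malt, so not gluten-free — reject
I: has rolled oats, so not oat-free — no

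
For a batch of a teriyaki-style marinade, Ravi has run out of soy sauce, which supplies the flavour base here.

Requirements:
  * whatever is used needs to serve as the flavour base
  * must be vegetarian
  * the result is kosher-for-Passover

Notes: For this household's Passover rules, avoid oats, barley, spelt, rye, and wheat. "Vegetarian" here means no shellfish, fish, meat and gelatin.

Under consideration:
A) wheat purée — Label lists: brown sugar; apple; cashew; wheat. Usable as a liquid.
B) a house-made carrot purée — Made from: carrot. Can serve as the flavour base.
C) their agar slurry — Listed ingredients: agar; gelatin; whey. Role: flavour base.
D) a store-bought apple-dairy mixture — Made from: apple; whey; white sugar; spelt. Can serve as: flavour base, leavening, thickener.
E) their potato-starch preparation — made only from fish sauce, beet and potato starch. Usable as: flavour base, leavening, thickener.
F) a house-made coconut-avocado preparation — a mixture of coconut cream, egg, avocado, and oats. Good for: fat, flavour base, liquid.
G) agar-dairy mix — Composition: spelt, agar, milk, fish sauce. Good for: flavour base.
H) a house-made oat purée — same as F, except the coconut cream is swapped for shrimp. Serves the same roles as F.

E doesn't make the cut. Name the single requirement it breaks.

vegetarian

usable as a flavour base: satisfied
kosher-for-Passover: satisfied
vegetarian: has fish sauce — fails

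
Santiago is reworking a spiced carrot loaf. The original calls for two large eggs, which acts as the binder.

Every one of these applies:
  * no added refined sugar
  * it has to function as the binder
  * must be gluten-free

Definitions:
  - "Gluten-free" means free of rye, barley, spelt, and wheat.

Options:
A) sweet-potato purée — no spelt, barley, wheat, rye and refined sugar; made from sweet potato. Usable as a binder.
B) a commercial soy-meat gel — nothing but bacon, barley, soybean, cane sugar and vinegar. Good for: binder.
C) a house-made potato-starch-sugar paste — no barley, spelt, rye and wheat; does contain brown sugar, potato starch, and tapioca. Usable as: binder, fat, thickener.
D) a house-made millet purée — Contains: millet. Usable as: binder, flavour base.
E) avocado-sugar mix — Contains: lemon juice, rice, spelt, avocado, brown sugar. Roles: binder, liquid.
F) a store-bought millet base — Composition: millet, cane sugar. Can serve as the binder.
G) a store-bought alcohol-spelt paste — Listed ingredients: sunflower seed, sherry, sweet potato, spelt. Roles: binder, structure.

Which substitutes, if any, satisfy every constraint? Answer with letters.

A: works as a binder, gluten-free, no refined sugar — OK
B: has barley, so not gluten-free; has cane sugar, so not no-added-sugar — out
C: has brown sugar, so not no-added-sugar — no
D: all constraints satisfied — OK
E: has spelt, so not gluten-free; has brown sugar, so not no-added-sugar — reject
F: has cane sugar, so not no-added-sugar — reject
G: has spelt, so not gluten-free — no

A, D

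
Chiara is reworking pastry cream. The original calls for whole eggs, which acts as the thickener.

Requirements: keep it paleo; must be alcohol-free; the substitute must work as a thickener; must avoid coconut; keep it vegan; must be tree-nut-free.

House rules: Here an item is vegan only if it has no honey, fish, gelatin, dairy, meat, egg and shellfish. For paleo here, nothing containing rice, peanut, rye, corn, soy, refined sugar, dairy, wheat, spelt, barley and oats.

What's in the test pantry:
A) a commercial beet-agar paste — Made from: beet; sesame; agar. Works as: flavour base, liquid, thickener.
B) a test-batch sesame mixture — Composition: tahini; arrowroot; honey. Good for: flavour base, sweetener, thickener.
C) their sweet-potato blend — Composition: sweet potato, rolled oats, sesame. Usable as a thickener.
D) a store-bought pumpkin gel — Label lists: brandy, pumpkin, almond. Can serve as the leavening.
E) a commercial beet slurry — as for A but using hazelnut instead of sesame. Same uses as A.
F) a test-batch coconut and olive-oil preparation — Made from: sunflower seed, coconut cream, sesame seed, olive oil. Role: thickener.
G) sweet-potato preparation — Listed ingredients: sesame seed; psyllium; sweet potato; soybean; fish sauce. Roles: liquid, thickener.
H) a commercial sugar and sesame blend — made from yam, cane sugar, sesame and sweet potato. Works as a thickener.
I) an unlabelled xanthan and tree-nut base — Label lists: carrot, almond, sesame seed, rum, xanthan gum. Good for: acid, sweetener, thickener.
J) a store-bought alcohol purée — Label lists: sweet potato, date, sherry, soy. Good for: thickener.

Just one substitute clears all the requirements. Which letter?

A

A: every rule checks out — valid
B: has honey, so not vegan — reject
C: has rolled oats, so not paleo — out
D: not usable as a thickener; has almond, so not tree-nut-free (and 1 more) — no
E: has hazelnut, so not tree-nut-free — no
F: has coconut cream, so not coconut-free — no
G: has fish sauce, so not vegan; has soybean, so not paleo — no
H: has cane sugar, so not paleo — reject
I: has almond, so not tree-nut-free; has rum, so not alcohol-free — no
J: has soy, so not paleo; has sherry, so not alcohol-free — out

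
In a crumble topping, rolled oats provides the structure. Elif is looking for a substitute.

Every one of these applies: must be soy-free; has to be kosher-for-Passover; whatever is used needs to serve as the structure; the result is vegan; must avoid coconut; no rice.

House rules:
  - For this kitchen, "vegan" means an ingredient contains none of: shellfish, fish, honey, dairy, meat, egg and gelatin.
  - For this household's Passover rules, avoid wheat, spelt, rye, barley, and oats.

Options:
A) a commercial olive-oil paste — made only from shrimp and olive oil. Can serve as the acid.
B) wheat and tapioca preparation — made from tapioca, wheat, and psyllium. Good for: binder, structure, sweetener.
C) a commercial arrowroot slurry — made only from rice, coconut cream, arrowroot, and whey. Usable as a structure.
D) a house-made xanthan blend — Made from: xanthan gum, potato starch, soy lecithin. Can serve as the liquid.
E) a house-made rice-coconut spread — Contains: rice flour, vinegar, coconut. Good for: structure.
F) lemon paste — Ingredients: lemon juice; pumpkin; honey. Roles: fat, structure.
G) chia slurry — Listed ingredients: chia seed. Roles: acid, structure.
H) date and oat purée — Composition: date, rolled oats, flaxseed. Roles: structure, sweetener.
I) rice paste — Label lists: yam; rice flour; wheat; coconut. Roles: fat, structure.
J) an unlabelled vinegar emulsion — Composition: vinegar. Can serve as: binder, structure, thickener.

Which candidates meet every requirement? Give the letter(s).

A: not usable as a structure; has shrimp, so not vegan — out
B: has wheat, so not kosher-for-Passover — reject
C: has whey, so not vegan; has rice, so not rice-free (and 1 more) — reject
D: not usable as a structure; has soy lecithin, so not soy-free — out
E: has rice flour, so not rice-free; has coconut, so not coconut-free — out
F: has honey, so not vegan — out
G: no soy, kosher-for-Passover — valid
H: has rolled oats, so not kosher-for-Passover — no
I: has wheat, so not kosher-for-Passover; has rice flour, so not rice-free (and 1 more) — out
J: nothing on the exclusion list — keep

G, J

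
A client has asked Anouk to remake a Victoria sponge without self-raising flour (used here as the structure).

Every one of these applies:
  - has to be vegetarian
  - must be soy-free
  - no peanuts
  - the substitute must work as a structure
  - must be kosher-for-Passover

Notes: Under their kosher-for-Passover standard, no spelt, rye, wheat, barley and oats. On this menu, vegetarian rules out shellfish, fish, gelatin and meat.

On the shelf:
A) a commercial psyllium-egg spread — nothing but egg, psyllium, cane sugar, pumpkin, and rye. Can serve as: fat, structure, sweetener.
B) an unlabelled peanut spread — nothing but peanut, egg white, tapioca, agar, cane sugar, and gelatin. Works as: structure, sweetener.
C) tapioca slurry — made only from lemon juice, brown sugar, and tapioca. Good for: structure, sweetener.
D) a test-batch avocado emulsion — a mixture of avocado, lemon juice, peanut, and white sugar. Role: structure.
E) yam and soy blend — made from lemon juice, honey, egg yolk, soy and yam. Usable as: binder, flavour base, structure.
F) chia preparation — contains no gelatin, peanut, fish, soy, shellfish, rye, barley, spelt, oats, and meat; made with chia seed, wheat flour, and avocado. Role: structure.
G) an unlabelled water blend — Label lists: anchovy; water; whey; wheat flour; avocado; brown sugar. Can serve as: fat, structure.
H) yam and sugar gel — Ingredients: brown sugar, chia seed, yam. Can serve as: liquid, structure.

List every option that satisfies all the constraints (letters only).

C, H

A: has rye, so not kosher-for-Passover — out
B: has gelatin, so not vegetarian; has peanut, so not peanut-free — out
C: no soy, no peanut — OK
D: has peanut, so not peanut-free — no
E: has soy, so not soy-free — no
F: has wheat flour, so not kosher-for-Passover — no
G: has wheat flour, so not kosher-for-Passover; has anchovy, so not vegetarian — no
H: only brown sugar, chia seed and yam; none excluded — valid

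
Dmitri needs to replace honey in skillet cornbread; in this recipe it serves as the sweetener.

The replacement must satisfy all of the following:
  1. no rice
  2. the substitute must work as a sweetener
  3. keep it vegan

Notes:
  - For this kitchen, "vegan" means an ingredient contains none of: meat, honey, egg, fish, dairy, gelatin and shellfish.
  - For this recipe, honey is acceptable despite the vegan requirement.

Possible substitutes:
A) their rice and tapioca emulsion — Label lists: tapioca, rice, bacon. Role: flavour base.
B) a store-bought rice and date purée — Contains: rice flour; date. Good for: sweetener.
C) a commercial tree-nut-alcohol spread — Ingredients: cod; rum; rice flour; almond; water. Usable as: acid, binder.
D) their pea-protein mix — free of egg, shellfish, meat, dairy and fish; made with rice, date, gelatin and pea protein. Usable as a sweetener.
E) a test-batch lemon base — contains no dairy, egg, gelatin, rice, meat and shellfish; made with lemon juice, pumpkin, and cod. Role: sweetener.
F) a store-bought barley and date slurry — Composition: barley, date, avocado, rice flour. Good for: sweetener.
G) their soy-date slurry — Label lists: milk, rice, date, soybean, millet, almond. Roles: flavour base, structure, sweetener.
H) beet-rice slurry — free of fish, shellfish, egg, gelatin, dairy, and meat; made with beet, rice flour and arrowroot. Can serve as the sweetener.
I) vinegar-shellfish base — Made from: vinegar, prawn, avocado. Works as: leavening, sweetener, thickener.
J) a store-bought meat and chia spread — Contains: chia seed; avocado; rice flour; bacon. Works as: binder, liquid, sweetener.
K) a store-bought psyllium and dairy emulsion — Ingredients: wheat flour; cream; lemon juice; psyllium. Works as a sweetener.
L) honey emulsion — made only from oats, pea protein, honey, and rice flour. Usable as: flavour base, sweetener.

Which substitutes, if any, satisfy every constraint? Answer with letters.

A: not usable as a sweetener; has bacon, so not vegan (and 1 more) — out
B: has rice flour, so not rice-free — out
C: not usable as a sweetener; has cod, so not vegan (and 1 more) — out
D: has gelatin, so not vegan; has rice, so not rice-free — no
E: has cod, so not vegan — reject
F: has rice flour, so not rice-free — out
G: has milk, so not vegan; has rice, so not rice-free — no
H: has rice flour, so not rice-free — out
I: has prawn, so not vegan — reject
J: has bacon, so not vegan; has rice flour, so not rice-free — out
K: has cream, so not vegan — reject
L: has rice flour, so not rice-free — no

none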